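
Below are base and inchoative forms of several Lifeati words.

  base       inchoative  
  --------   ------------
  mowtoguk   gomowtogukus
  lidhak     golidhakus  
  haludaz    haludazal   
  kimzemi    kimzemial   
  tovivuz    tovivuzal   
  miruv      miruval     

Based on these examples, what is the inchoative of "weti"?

wetial

mowtoguk and tovivuz both have last vowel 'u' yet inflect differently (gomowtogukus, tovivuzal), so the last vowel is not what conditions the rule; the final letter is.
"weti" ends in -i. The one such stem in the data (kimzemi → kimzemial) adds -al, so the same rule applies.
The other pattern: stems ending in -k add go- … -us around the stem.
So weti → wetial.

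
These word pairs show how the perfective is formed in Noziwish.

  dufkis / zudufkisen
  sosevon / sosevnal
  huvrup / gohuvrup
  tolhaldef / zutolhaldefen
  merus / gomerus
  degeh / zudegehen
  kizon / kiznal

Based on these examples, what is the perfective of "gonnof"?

gonnfal

merus and dufkis both end in -s yet inflect differently (gomerus, zudufkisen), so the final letter is not what conditions the rule; the last vowel is.
"gonnof" has last vowel 'o'. The stems whose last vowel is 'o' (sosevon → sosevnal, kizon → kiznal) delete the last vowel and add -al.
The other patterns: stems whose last vowel is 'u' add the prefix go-; stems whose last vowel is 'e' or 'i' add zu- … -en around the stem.
So gonnof → gonnfal.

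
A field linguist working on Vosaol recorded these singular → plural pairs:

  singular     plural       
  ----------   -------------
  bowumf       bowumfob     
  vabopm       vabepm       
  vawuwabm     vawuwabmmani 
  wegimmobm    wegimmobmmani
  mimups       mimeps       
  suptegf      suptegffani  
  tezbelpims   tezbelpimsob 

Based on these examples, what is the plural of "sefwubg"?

sefwubggani

tezbelpims and mimups both end in -s yet inflect differently (tezbelpimsob, mimeps), so the final letter is not what conditions the rule; the second-to-last letter is.
"sefwubg" has second-to-last letter 'b'. The stems whose second-to-last letter is 'b' (wegimmobm → wegimmobmmani, vawuwabm → vawuwabmmani) double the final consonant and add -ani.
The other patterns: stems whose second-to-last letter is 'm' add -ob; stems whose second-to-last letter is 'p' change the last vowel to 'e'.
So sefwubg → sefwubggani.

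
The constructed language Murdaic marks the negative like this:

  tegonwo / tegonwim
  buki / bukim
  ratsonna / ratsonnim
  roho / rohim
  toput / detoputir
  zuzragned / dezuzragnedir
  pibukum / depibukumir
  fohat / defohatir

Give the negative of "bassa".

bassim

ratsonna and fohat both have last vowel 'a' yet inflect differently (ratsonnim, defohatir), so the last vowel is not what conditions the rule; whether the stem ends in a vowel or a consonant is.
"bassa" ends in a vowel. The stems ending in a vowel (tegonwo → tegonwim, buki → bukim, ratsonna → ratsonnim) drop the final letter and add -im.
The other pattern: stems ending in a consonant add de- … -ir around the stem.
So bassa → bassim.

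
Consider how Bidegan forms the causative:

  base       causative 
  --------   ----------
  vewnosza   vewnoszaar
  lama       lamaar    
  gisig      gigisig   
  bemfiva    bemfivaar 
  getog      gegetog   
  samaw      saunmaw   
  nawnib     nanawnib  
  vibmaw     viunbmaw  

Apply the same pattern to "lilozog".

lama and vibmaw both have last vowel 'a' yet inflect differently (lamaar, viunbmaw), so the last vowel is not what conditions the rule; the final letter is.
"lilozog" ends in -g. The stems ending in -g (gisig → gigisig, getog → gegetog) repeat the first consonant+vowel as a prefix.
The other patterns: stems ending in -a add -ar; stems ending in -w insert -un- after the first vowel.
So lilozog → lililozog.

lililozog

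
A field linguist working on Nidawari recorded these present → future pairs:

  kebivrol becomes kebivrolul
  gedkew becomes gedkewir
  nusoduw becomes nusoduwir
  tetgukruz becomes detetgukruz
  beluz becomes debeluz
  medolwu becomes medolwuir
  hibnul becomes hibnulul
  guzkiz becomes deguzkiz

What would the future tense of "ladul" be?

ladulul

tetgukruz and hibnul both have last vowel 'u' yet inflect differently (detetgukruz, hibnulul), so the last vowel is not what conditions the rule; the final letter is.
"ladul" ends in -l. The stems ending in -l (hibnul → hibnulul, kebivrol → kebivrolul) add -ul.
So ladul → ladulul.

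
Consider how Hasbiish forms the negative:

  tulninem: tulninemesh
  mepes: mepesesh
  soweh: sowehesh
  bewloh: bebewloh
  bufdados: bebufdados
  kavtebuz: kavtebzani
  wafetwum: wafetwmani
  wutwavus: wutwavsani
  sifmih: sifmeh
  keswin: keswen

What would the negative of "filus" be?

filsani

"filus" has last vowel 'u'. The stems whose last vowel is 'u' (kavtebuz → kavtebzani, wafetwum → wafetwmani, wutwavus → wutwavsani) delete the last vowel and add -ani.
So filus → filsani.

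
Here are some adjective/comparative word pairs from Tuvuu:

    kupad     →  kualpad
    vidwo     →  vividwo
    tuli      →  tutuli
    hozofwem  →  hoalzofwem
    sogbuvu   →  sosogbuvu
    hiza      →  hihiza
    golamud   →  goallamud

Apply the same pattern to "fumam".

kupad and hiza both have last vowel 'a' yet inflect differently (kualpad, hihiza), so the last vowel is not what conditions the rule; whether the stem ends in a vowel or a consonant is.
"fumam" ends in a consonant. The stems ending in a consonant (kupad → kualpad, golamud → goallamud, hozofwem → hoalzofwem) insert -al- after the first vowel.
So fumam → fualmam.

fualmam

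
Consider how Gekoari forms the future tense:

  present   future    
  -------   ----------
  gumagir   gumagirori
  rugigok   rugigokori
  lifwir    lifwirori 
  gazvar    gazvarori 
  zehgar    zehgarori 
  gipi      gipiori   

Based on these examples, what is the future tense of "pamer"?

pamerori

Every pair shown (gumagir → gumagirori, rugigok → rugigokori, lifwir → lifwirori, …) follows the same rule: add -ori.
So pamer → pamerori.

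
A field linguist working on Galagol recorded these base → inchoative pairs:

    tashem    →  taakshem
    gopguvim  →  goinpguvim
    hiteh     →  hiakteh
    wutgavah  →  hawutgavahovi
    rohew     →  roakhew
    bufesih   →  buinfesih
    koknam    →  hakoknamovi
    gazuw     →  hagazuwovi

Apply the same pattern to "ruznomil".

ruinznomil

"ruznomil" has last vowel 'i'. The stems whose last vowel is 'i' (gopguvim → goinpguvim, bufesih → buinfesih) insert -in- after the first vowel.
The other patterns: stems whose last vowel is 'e' insert -ak- after the first vowel; stems whose last vowel is 'a' or 'u' add ha- … -ovi around the stem.
So ruznomil → ruinznomil.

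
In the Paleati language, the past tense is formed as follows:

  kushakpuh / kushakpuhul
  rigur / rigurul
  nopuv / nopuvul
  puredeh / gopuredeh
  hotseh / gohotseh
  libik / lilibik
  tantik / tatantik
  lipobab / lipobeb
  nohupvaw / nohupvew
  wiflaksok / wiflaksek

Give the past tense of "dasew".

"dasew" has last vowel 'e'. The stems whose last vowel is 'e' (puredeh → gopuredeh, hotseh → gohotseh) add the prefix go-.
The other patterns: stems whose last vowel is 'u' add -ul; stems whose last vowel is 'i' repeat the first consonant+vowel as a prefix; stems whose last vowel is 'a' or 'o' change the last vowel to 'e'.
So dasew → godasew.

godasew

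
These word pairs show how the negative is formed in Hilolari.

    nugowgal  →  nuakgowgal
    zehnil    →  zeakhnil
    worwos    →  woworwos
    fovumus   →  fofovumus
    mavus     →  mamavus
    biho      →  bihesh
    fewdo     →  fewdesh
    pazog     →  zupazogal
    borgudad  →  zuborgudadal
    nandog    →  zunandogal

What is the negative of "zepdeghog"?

zuzepdeghogal

worwos and biho both have last vowel 'o' yet inflect differently (woworwos, bihesh), so the last vowel is not what conditions the rule; the final letter is.
"zepdeghog" ends in -g. The stems ending in -g (pazog → zupazogal, nandog → zunandogal) add zu- … -al around the stem.
The other patterns: stems ending in -l insert -ak- after the first vowel; stems ending in -s repeat the first consonant+vowel as a prefix; stems ending in -o drop the final letter and add -esh.
So zepdeghog → zuzepdeghogal.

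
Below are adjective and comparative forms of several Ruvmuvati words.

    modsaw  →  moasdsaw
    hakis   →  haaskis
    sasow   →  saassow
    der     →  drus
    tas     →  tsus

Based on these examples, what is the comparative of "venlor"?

veasnlor

tas and hakis both end in -s yet inflect differently (tsus, haaskis), so the final letter is not what conditions the rule; the number of vowels is.
"venlor" has 2 vowels. The stems with 2 vowels (hakis → haaskis, sasow → saassow, modsaw → moasdsaw) insert -as- after the first vowel.
So venlor → veasnlor.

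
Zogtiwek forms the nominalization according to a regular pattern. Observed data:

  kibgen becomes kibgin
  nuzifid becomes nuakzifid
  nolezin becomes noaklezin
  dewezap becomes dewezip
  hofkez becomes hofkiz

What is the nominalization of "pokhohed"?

pokhohid

"pokhohed" has last vowel 'e'. The stems whose last vowel is 'e' (kibgen → kibgin, hofkez → hofkiz) change the last vowel to 'i'.
The other pattern: stems whose last vowel is 'i' insert -ak- after the first vowel.
So pokhohed → pokhohid.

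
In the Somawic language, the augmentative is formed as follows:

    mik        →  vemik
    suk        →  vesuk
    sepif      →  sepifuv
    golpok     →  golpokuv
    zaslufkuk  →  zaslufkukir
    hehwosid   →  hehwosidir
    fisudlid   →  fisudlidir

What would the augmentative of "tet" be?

vetet

mik and golpok both end in -k yet inflect differently (vemik, golpokuv), so the final letter is not what conditions the rule; the number of vowels is.
"tet" has 1 vowel. The stems with 1 vowel (mik → vemik, suk → vesuk) add the prefix ve-.
The other patterns: stems with 2 vowels add -uv; stems with 3 vowels add -ir.
So tet → vetet.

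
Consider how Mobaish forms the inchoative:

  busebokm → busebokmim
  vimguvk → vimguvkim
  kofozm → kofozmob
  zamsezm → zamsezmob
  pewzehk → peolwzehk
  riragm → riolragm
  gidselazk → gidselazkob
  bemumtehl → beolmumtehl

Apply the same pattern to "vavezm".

"vavezm" has second-to-last letter 'z'. The stems whose second-to-last letter is 'z' (gidselazk → gidselazkob, zamsezm → zamsezmob, kofozm → kofozmob) add -ob.
So vavezm → vavezmob.

vavezmob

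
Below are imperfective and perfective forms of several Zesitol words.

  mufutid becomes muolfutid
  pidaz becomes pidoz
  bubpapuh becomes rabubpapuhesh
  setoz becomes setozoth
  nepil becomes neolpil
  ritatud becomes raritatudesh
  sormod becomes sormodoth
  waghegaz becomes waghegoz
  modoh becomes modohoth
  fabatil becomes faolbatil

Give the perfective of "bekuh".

modoh and bubpapuh both end in -h yet inflect differently (modohoth, rabubpapuhesh), so the final letter is not what conditions the rule; the last vowel is.
"bekuh" has last vowel 'u'. The stems whose last vowel is 'u' (bubpapuh → rabubpapuhesh, ritatud → raritatudesh) add ra- … -esh around the stem.
So bekuh → rabekuhesh.

rabekuhesh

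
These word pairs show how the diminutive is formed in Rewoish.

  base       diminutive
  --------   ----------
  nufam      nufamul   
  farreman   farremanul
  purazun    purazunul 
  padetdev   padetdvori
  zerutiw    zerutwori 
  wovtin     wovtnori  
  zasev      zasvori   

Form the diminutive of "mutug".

wovtin and purazun both end in -n yet inflect differently (wovtnori, purazunul), so the final letter is not what conditions the rule; the last vowel is.
"mutug" has last vowel 'u'. The one such stem in the data (purazun → purazunul) adds -ul, so the same rule applies.
The other pattern: stems whose last vowel is 'e' or 'i' delete the last vowel and add -ori.
So mutug → mutugul.

mutugul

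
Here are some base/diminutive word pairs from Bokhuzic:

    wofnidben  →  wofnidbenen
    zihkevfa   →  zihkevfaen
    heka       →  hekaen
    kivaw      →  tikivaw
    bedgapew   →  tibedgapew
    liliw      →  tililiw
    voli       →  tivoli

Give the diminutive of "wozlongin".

zihkevfa and kivaw both have last vowel 'a' yet inflect differently (zihkevfaen, tikivaw), so the last vowel is not what conditions the rule; the final letter is.
"wozlongin" ends in -n. The one such stem in the data (wofnidben → wofnidbenen) adds -en, so the same rule applies.
So wozlongin → wozlonginen.

wozlonginen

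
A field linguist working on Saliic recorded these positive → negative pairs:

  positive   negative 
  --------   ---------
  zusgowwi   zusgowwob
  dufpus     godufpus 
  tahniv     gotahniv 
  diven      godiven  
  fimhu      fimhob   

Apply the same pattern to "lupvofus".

golupvofus

zusgowwi and tahniv both have last vowel 'i' yet inflect differently (zusgowwob, gotahniv), so the last vowel is not what conditions the rule; whether the stem ends in a vowel or a consonant is.
"lupvofus" ends in a consonant. The stems ending in a consonant (diven → godiven, tahniv → gotahniv, dufpus → godufpus) add the prefix go-.
The other pattern: stems ending in a vowel drop the final letter and add -ob.
So lupvofus → golupvofus.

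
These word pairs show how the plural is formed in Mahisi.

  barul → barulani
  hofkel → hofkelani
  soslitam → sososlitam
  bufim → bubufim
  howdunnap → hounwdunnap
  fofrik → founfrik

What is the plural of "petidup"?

peuntidup

soslitam and howdunnap both have last vowel 'a' yet inflect differently (sososlitam, hounwdunnap), so the last vowel is not what conditions the rule; the final letter is.
"petidup" ends in -p. The one such stem in the data (howdunnap → hounwdunnap) inserts -un- after the first vowel (as does fofrik), so the same rule applies.
The other patterns: stems ending in -l add -ani; stems ending in -m repeat the first consonant+vowel as a prefix.
So petidup → peuntidup.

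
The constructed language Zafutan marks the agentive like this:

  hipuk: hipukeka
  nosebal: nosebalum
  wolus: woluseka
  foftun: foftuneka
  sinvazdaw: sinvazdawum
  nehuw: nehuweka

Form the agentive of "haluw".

haluweka

nehuw and sinvazdaw both end in -w yet inflect differently (nehuweka, sinvazdawum), so the final letter is not what conditions the rule; the last vowel is.
"haluw" has last vowel 'u'. The stems whose last vowel is 'u' (foftun → foftuneka, wolus → woluseka, nehuw → nehuweka) add -eka.
So haluw → haluweka.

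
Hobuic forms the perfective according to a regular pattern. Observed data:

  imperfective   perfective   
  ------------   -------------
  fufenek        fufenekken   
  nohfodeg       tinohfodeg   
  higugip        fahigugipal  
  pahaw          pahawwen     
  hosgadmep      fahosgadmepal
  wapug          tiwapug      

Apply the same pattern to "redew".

redewwen

nohfodeg and hosgadmep both have last vowel 'e' yet inflect differently (tinohfodeg, fahosgadmepal), so the last vowel is not what conditions the rule; the final letter is.
"redew" ends in -w. The one such stem in the data (pahaw → pahawwen) doubles the final consonant and adds -en (as does fufenek), so the same rule applies.
So redew → redewwen.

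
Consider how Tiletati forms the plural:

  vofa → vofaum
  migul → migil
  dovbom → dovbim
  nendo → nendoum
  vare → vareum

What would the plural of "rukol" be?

dovbom and nendo both have last vowel 'o' yet inflect differently (dovbim, nendoum), so the last vowel is not what conditions the rule; whether the stem ends in a vowel or a consonant is.
"rukol" ends in a consonant. The stems ending in a consonant (migul → migil, dovbom → dovbim) change the last vowel to 'i'.
The other pattern: stems ending in a vowel add -um.
So rukol → rukil.

rukil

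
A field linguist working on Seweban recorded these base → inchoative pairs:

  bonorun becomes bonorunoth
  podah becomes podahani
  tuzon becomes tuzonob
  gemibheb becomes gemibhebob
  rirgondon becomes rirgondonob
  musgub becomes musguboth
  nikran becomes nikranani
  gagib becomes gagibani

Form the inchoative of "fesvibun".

fesvibunoth

bonorun and nikran both end in -n yet inflect differently (bonorunoth, nikranani), so the final letter is not what conditions the rule; the last vowel is.
"fesvibun" has last vowel 'u'. The stems whose last vowel is 'u' (bonorun → bonorunoth, musgub → musguboth) add -oth.
So fesvibun → fesvibunoth.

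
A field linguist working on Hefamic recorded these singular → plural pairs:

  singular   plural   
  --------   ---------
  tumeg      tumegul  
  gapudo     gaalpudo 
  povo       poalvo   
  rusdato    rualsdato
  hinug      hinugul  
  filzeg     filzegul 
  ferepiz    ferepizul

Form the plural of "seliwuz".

"seliwuz" ends in -z. The one such stem in the data (ferepiz → ferepizul) adds -ul, so the same rule applies.
So seliwuz → seliwuzul.

seliwuzul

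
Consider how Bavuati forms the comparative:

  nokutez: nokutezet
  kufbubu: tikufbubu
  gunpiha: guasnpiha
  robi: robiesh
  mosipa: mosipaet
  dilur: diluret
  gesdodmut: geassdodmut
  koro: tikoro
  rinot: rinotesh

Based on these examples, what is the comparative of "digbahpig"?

rinot and gesdodmut both end in -t yet inflect differently (rinotesh, geassdodmut), so the final letter is not what conditions the rule; the first letter is.
"digbahpig" begins with d-. The one such stem in the data (dilur → diluret) adds -et, so the same rule applies.
The other patterns: stems beginning with r- add -esh; stems beginning with k- add the prefix ti-; stems beginning with g- insert -as- after the first vowel.
So digbahpig → digbahpiget.

digbahpiget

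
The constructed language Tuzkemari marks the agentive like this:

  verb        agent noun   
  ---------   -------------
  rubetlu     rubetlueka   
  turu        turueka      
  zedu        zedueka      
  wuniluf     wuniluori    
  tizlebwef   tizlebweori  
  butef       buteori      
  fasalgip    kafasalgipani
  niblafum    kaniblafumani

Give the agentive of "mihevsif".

mihevsiori

"mihevsif" ends in -f. The stems ending in -f (wuniluf → wuniluori, tizlebwef → tizlebweori, butef → buteori) drop the final letter and add -ori.
The other patterns: stems ending in -u add -eka; stems ending in -m or -p add ka- … -ani around the stem.
So mihevsif → mihevsiori.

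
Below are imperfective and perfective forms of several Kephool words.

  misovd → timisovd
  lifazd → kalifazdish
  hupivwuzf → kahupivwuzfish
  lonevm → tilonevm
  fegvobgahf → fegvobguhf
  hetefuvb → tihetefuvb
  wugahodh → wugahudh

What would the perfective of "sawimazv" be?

lifazd and misovd both end in -d yet inflect differently (kalifazdish, timisovd), so the final letter is not what conditions the rule; the second-to-last letter is.
"sawimazv" has second-to-last letter 'z'. The stems whose second-to-last letter is 'z' (lifazd → kalifazdish, hupivwuzf → kahupivwuzfish) add ka- … -ish around the stem.
So sawimazv → kasawimazvish.

kasawimazvish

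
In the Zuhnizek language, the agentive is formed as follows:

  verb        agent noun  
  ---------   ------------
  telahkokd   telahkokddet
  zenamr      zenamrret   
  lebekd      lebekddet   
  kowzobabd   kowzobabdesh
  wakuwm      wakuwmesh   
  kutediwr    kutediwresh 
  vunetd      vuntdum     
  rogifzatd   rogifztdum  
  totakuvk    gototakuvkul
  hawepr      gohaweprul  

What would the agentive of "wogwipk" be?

gowogwipkul

"wogwipk" has second-to-last letter 'p'. The one such stem in the data (hawepr → gohaweprul) adds go- … -ul around the stem, so the same rule applies.
So wogwipk → gowogwipkul.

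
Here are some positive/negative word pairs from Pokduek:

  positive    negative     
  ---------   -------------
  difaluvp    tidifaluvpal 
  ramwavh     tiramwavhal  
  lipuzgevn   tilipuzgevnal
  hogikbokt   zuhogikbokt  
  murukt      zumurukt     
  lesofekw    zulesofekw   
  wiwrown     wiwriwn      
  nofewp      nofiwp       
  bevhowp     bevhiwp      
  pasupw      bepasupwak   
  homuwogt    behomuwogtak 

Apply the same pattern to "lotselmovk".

tilotselmovkal

"lotselmovk" has second-to-last letter 'v'. The stems whose second-to-last letter is 'v' (difaluvp → tidifaluvpal, ramwavh → tiramwavhal, lipuzgevn → tilipuzgevnal) add ti- … -al around the stem.
The other patterns: stems whose second-to-last letter is 'k' add the prefix zu-; stems whose second-to-last letter is 'w' change the last vowel to 'i'; stems whose second-to-last letter is 'g' or 'p' add be- … -ak around the stem.
So lotselmovk → tilotselmovkal.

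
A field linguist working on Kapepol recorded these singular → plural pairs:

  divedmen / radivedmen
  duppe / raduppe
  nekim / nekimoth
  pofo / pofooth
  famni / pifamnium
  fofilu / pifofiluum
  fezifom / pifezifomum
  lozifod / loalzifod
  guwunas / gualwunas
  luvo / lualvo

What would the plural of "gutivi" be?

gualtivi

nekim and fezifom both end in -m yet inflect differently (nekimoth, pifezifomum), so the final letter is not what conditions the rule; the first letter is.
"gutivi" begins with g-. The one such stem in the data (guwunas → gualwunas) inserts -al- after the first vowel (as do lozifod, luvo), so the same rule applies.
The other patterns: stems beginning with d- add the prefix ra-; stems beginning with n- or p- add -oth; stems beginning with f- add pi- … -um around the stem.
So gutivi → gualtivi.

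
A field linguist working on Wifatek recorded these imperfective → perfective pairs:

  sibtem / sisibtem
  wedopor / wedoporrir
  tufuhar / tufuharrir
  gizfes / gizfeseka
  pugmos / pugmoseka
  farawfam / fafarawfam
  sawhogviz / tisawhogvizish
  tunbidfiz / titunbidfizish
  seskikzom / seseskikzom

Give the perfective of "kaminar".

kaminarrir

pugmos and wedopor both have last vowel 'o' yet inflect differently (pugmoseka, wedoporrir), so the last vowel is not what conditions the rule; the final letter is.
"kaminar" ends in -r. The stems ending in -r (tufuhar → tufuharrir, wedopor → wedoporrir) double the final consonant and add -ir.
The other patterns: stems ending in -z add ti- … -ish around the stem; stems ending in -s add -eka; stems ending in -m repeat the first consonant+vowel as a prefix.
So kaminar → kaminarrir.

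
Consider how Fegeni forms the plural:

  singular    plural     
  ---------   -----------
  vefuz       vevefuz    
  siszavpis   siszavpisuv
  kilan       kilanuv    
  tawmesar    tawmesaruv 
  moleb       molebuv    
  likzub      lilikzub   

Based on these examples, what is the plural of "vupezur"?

vuvupezur

likzub and moleb both end in -b yet inflect differently (lilikzub, molebuv), so the final letter is not what conditions the rule; the last vowel is.
"vupezur" has last vowel 'u'. The stems whose last vowel is 'u' (vefuz → vevefuz, likzub → lilikzub) repeat the first consonant+vowel as a prefix.
The other pattern: stems whose last vowel is 'a', 'e' or 'i' add -uv.
So vupezur → vuvupezur.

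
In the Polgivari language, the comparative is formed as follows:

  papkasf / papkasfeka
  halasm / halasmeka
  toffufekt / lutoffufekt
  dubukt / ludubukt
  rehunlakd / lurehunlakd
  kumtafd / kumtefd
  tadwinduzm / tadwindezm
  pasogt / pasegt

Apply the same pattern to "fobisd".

fobisdeka

rehunlakd and kumtafd both end in -d yet inflect differently (lurehunlakd, kumtefd), so the final letter is not what conditions the rule; the second-to-last letter is.
"fobisd" has second-to-last letter 's'. The stems whose second-to-last letter is 's' (papkasf → papkasfeka, halasm → halasmeka) add -eka.
The other patterns: stems whose second-to-last letter is 'k' add the prefix lu-; stems whose second-to-last letter is 'f', 'g' or 'z' change the last vowel to 'e'.
So fobisd → fobisdeka.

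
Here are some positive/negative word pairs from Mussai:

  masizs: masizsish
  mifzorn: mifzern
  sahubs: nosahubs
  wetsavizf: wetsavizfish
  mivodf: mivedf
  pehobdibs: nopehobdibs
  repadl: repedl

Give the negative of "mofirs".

mofers

pehobdibs and masizs both end in -s yet inflect differently (nopehobdibs, masizsish), so the final letter is not what conditions the rule; the second-to-last letter is.
"mofirs" has second-to-last letter 'r'. The one such stem in the data (mifzorn → mifzern) changes the last vowel to 'e' (as do repadl, mivodf), so the same rule applies.
The other patterns: stems whose second-to-last letter is 'b' add the prefix no-; stems whose second-to-last letter is 'z' add -ish.
So mofirs → mofers.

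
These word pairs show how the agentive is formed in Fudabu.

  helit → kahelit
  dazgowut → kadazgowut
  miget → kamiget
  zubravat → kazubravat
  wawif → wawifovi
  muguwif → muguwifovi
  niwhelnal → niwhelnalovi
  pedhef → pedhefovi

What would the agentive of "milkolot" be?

"milkolot" ends in -t. The stems ending in -t (helit → kahelit, dazgowut → kadazgowut, miget → kamiget) add the prefix ka-.
So milkolot → kamilkolot.

kamilkolot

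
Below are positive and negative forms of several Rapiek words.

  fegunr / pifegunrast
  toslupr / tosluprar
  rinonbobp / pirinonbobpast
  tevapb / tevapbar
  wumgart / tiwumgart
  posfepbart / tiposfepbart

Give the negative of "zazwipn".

zazwipnar

"zazwipn" has second-to-last letter 'p'. The stems whose second-to-last letter is 'p' (tevapb → tevapbar, toslupr → tosluprar) add -ar.
So zazwipn → zazwipnar.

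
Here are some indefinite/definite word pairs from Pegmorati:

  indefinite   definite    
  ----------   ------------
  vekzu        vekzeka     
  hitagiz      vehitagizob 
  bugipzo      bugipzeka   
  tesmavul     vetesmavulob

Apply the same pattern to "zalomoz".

"zalomoz" ends in a consonant. The stems ending in a consonant (tesmavul → vetesmavulob, hitagiz → vehitagizob) add ve- … -ob around the stem.
The other pattern: stems ending in a vowel drop the final letter and add -eka.
So zalomoz → vezalomozob.

vezalomozob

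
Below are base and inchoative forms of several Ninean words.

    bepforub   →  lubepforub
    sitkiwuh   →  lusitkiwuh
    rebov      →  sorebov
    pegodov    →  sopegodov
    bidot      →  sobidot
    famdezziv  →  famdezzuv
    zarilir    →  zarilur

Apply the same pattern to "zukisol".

sozukisol

rebov and famdezziv both end in -v yet inflect differently (sorebov, famdezzuv), so the final letter is not what conditions the rule; the last vowel is.
"zukisol" has last vowel 'o'. The stems whose last vowel is 'o' (rebov → sorebov, pegodov → sopegodov, bidot → sobidot) add the prefix so-.
So zukisol → sozukisol.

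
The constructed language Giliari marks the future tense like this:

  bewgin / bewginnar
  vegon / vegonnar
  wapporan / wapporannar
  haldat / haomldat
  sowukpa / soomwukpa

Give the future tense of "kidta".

kiomdta

"kidta" ends in -a. The one such stem in the data (sowukpa → soomwukpa) inserts -om- after the first vowel (as does haldat), so the same rule applies.
The other pattern: stems ending in -n double the final consonant and add -ar.
So kidta → kiomdta.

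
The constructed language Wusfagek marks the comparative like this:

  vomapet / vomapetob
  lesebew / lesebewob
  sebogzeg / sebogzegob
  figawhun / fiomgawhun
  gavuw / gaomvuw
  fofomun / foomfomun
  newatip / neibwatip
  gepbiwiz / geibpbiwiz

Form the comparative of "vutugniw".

vuibtugniw

"vutugniw" has last vowel 'i'. The stems whose last vowel is 'i' (newatip → neibwatip, gepbiwiz → geibpbiwiz) insert -ib- after the first vowel.
The other patterns: stems whose last vowel is 'e' add -ob; stems whose last vowel is 'u' insert -om- after the first vowel.
So vutugniw → vuibtugniw.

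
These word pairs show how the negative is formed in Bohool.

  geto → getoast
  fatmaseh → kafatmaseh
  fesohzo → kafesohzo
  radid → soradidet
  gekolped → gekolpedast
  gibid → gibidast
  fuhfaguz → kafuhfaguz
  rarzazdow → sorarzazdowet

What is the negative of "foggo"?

kafoggo

fesohzo and geto both end in -o yet inflect differently (kafesohzo, getoast), so the final letter is not what conditions the rule; the first letter is.
"foggo" begins with f-. The stems beginning with f- (fuhfaguz → kafuhfaguz, fatmaseh → kafatmaseh, fesohzo → kafesohzo) add the prefix ka-.
The other patterns: stems beginning with g- add -ast; stems beginning with r- add so- … -et around the stem.
So foggo → kafoggo.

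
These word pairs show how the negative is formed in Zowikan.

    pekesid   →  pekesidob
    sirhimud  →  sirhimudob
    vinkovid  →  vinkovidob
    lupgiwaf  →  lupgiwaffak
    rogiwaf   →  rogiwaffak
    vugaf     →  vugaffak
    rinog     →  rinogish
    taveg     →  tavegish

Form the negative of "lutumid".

lutumidob

vinkovid and vugaf both begin with v- yet inflect differently (vinkovidob, vugaffak), so the first letter is not what conditions the rule; the final letter is.
"lutumid" ends in -d. The stems ending in -d (pekesid → pekesidob, sirhimud → sirhimudob, vinkovid → vinkovidob) add -ob.
The other patterns: stems ending in -f double the final consonant and add -ak; stems ending in -g add -ish.
So lutumid → lutumidob.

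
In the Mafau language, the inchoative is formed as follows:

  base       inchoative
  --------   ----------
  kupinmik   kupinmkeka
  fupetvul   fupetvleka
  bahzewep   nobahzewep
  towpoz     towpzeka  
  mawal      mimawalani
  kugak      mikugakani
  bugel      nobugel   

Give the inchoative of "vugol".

mawal and bugel both end in -l yet inflect differently (mimawalani, nobugel), so the final letter is not what conditions the rule; the last vowel is.
"vugol" has last vowel 'o'. The one such stem in the data (towpoz → towpzeka) deletes the last vowel and adds -eka (as do fupetvul, kupinmik), so the same rule applies.
The other patterns: stems whose last vowel is 'a' add mi- … -ani around the stem; stems whose last vowel is 'e' add the prefix no-.
So vugol → vugleka.

vugleka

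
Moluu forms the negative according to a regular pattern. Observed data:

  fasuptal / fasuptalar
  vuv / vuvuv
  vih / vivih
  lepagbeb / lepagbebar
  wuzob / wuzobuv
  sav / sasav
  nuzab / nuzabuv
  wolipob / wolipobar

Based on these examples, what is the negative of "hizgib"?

hizgibuv

"hizgib" has 2 vowels. The stems with 2 vowels (nuzab → nuzabuv, wuzob → wuzobuv) add -uv.
So hizgib → hizgibuv.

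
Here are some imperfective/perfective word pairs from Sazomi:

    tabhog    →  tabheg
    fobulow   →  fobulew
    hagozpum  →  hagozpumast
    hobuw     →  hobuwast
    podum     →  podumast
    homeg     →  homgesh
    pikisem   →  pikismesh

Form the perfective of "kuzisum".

kuzisumast

"kuzisum" has last vowel 'u'. The stems whose last vowel is 'u' (hagozpum → hagozpumast, hobuw → hobuwast, podum → podumast) add -ast.
The other patterns: stems whose last vowel is 'o' change the last vowel to 'e'; stems whose last vowel is 'e' delete the last vowel and add -esh.
So kuzisum → kuzisumast.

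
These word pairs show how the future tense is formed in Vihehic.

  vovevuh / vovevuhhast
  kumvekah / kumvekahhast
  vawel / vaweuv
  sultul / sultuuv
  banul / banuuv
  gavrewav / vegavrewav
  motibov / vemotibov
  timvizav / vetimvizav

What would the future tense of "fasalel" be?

fasaleuv

vovevuh and sultul both have last vowel 'u' yet inflect differently (vovevuhhast, sultuuv), so the last vowel is not what conditions the rule; the final letter is.
"fasalel" ends in -l. The stems ending in -l (vawel → vaweuv, sultul → sultuuv, banul → banuuv) drop the final letter and add -uv.
So fasalel → fasaleuv.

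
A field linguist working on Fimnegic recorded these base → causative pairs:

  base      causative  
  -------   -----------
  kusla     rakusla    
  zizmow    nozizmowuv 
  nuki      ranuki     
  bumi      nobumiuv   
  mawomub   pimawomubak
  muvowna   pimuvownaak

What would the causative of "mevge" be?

pimevgeak

bumi and nuki both end in -i yet inflect differently (nobumiuv, ranuki), so the final letter is not what conditions the rule; the first letter is.
"mevge" begins with m-. The stems beginning with m- (mawomub → pimawomubak, muvowna → pimuvownaak) add pi- … -ak around the stem.
So mevge → pimevgeak.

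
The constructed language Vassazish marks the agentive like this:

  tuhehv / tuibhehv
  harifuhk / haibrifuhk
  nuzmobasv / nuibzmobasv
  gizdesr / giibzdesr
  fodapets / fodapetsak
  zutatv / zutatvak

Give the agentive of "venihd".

veibnihd

zutatv and tuhehv both end in -v yet inflect differently (zutatvak, tuibhehv), so the final letter is not what conditions the rule; the second-to-last letter is.
"venihd" has second-to-last letter 'h'. The stems whose second-to-last letter is 'h' (tuhehv → tuibhehv, harifuhk → haibrifuhk) insert -ib- after the first vowel.
The other pattern: stems whose second-to-last letter is 't' add -ak.
So venihd → veibnihd.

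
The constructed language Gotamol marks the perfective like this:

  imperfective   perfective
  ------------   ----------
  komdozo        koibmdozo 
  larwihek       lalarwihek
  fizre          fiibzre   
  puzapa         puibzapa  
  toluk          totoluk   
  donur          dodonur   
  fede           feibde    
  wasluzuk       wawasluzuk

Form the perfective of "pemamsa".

"pemamsa" ends in a vowel. The stems ending in a vowel (komdozo → koibmdozo, puzapa → puibzapa, fizre → fiibzre) insert -ib- after the first vowel.
So pemamsa → peibmamsa.

peibmamsa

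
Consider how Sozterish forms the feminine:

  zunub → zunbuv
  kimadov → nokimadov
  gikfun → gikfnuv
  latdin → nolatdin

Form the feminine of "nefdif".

gikfun and latdin both end in -n yet inflect differently (gikfnuv, nolatdin), so the final letter is not what conditions the rule; the last vowel is.
"nefdif" has last vowel 'i'. The one such stem in the data (latdin → nolatdin) adds the prefix no-, so the same rule applies.
So nefdif → nonefdif.

nonefdif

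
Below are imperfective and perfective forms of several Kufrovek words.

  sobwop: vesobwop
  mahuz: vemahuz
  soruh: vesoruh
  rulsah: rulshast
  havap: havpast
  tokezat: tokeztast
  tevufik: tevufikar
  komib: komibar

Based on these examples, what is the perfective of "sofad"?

sofdast

"sofad" has last vowel 'a'. The stems whose last vowel is 'a' (rulsah → rulshast, havap → havpast, tokezat → tokeztast) delete the last vowel and add -ast.
The other patterns: stems whose last vowel is 'i' add -ar; stems whose last vowel is 'o' or 'u' add the prefix ve-.
So sofad → sofdast.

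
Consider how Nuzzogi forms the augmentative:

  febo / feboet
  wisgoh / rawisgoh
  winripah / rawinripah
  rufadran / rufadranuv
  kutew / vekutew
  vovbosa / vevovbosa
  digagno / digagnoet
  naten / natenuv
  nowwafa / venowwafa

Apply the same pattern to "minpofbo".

minpofboet

rufadran and winripah both have last vowel 'a' yet inflect differently (rufadranuv, rawinripah), so the last vowel is not what conditions the rule; the final letter is.
"minpofbo" ends in -o. The stems ending in -o (digagno → digagnoet, febo → feboet) add -et.
So minpofbo → minpofboet.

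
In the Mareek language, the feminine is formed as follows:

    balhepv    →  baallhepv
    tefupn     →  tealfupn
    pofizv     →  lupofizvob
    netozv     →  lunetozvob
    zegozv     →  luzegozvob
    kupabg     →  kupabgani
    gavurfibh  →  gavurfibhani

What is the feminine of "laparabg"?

laparabgani

balhepv and pofizv both end in -v yet inflect differently (baallhepv, lupofizvob), so the final letter is not what conditions the rule; the second-to-last letter is.
"laparabg" has second-to-last letter 'b'. The stems whose second-to-last letter is 'b' (kupabg → kupabgani, gavurfibh → gavurfibhani) add -ani.
The other patterns: stems whose second-to-last letter is 'p' insert -al- after the first vowel; stems whose second-to-last letter is 'z' add lu- … -ob around the stem.
So laparabg → laparabgani.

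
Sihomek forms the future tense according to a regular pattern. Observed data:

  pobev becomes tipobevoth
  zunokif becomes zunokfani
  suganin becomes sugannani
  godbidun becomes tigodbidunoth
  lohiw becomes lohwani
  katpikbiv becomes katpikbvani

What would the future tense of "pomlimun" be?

tipomlimunoth

"pomlimun" has last vowel 'u'. The one such stem in the data (godbidun → tigodbidunoth) adds ti- … -oth around the stem, so the same rule applies.
The other pattern: stems whose last vowel is 'i' delete the last vowel and add -ani.
So pomlimun → tipomlimunoth.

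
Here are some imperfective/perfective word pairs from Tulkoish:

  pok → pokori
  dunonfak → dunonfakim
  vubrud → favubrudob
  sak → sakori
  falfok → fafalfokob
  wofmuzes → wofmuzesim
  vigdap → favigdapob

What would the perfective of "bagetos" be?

pok and falfok both end in -k yet inflect differently (pokori, fafalfokob), so the final letter is not what conditions the rule; the number of vowels is.
"bagetos" has 3 vowels. The stems with 3 vowels (dunonfak → dunonfakim, wofmuzes → wofmuzesim) add -im.
So bagetos → bagetosim.

bagetosim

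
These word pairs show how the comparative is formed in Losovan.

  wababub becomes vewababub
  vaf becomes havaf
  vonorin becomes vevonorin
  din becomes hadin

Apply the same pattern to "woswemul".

vonorin and din both end in -n yet inflect differently (vevonorin, hadin), so the final letter is not what conditions the rule; the number of vowels is.
"woswemul" has 3 vowels. The stems with 3 vowels (vonorin → vevonorin, wababub → vewababub) add the prefix ve-.
The other pattern: stems with 1 vowel add the prefix ha-.
So woswemul → vewoswemul.

vewoswemul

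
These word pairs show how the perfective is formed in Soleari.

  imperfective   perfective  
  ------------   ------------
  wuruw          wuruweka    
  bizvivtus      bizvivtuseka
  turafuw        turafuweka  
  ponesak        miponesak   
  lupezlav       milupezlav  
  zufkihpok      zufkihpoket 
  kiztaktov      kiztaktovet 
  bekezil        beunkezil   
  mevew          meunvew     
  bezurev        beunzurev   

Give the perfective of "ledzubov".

ponesak and zufkihpok both end in -k yet inflect differently (miponesak, zufkihpoket), so the final letter is not what conditions the rule; the last vowel is.
"ledzubov" has last vowel 'o'. The stems whose last vowel is 'o' (zufkihpok → zufkihpoket, kiztaktov → kiztaktovet) add -et.
The other patterns: stems whose last vowel is 'u' add -eka; stems whose last vowel is 'a' add the prefix mi-; stems whose last vowel is 'e' or 'i' insert -un- after the first vowel.
So ledzubov → ledzubovet.

ledzubovet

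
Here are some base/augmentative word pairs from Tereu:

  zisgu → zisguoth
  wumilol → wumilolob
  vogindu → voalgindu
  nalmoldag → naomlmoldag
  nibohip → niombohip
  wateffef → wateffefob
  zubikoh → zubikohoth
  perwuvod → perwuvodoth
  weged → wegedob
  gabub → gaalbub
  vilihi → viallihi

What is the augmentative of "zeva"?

zevaoth

"zeva" begins with z-. The stems beginning with z- (zubikoh → zubikohoth, zisgu → zisguoth) add -oth.
The other patterns: stems beginning with w- add -ob; stems beginning with n- insert -om- after the first vowel; stems beginning with g- or v- insert -al- after the first vowel.
So zeva → zevaoth.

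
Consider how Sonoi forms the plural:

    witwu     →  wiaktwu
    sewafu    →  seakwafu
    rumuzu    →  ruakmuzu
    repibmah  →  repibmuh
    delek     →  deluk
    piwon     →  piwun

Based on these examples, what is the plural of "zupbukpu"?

zuakpbukpu

rumuzu and repibmah both begin with r- yet inflect differently (ruakmuzu, repibmuh), so the first letter is not what conditions the rule; the final letter is.
"zupbukpu" ends in -u. The stems ending in -u (witwu → wiaktwu, sewafu → seakwafu, rumuzu → ruakmuzu) insert -ak- after the first vowel.
The other pattern: stems ending in -h, -k or -n change the last vowel to 'u'.
So zupbukpu → zuakpbukpu.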